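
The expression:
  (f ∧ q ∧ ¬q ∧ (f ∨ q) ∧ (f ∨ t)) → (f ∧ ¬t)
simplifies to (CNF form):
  True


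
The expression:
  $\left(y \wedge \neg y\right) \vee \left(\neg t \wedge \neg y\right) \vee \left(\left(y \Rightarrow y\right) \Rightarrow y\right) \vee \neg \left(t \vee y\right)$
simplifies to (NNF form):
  $y \vee \neg t$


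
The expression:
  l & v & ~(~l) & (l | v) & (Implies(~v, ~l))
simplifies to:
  l & v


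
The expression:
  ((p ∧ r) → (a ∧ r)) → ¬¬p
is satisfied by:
  {p: True}


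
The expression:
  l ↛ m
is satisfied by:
  {l: True, m: False}


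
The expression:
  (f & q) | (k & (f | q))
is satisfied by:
  {k: True, f: True, q: True}
  {k: True, f: True, q: False}
  {k: True, q: True, f: False}
  {f: True, q: True, k: False}


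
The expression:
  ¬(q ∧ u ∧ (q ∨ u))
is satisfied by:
  {u: False, q: False}
  {q: True, u: False}
  {u: True, q: False}


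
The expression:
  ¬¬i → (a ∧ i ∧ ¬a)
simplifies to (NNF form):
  ¬i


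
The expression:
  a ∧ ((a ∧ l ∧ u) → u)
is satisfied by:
  {a: True}


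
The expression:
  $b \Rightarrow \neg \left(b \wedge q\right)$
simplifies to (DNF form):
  $\neg b \vee \neg q$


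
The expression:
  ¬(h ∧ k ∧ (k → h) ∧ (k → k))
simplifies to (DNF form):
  ¬h ∨ ¬k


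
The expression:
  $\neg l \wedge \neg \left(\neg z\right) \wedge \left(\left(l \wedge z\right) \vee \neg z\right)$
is never true.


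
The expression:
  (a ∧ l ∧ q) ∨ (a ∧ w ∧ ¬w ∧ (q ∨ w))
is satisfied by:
  {a: True, q: True, l: True}


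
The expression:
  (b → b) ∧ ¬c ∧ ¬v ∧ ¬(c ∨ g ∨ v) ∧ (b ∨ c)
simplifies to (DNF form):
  b ∧ ¬c ∧ ¬g ∧ ¬v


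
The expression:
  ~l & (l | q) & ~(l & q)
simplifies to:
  q & ~l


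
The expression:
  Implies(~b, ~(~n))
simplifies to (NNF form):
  b | n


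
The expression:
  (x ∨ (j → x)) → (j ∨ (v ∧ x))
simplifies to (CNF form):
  (j ∨ v) ∧ (j ∨ x)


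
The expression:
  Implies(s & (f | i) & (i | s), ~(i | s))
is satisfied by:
  {f: False, s: False, i: False}
  {i: True, f: False, s: False}
  {f: True, i: False, s: False}
  {i: True, f: True, s: False}
  {s: True, i: False, f: False}


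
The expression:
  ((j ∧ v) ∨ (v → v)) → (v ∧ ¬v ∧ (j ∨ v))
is never true.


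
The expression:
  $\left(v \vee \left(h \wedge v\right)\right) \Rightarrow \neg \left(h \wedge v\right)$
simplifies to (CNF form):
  $\neg h \vee \neg v$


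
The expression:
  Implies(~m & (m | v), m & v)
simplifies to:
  m | ~v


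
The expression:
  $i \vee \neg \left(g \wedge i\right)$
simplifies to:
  $\text{True}$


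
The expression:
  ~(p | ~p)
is never true.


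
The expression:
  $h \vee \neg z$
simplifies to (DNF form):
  $h \vee \neg z$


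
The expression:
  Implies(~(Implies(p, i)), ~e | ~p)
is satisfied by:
  {i: True, p: False, e: False}
  {p: False, e: False, i: False}
  {i: True, e: True, p: False}
  {e: True, p: False, i: False}
  {i: True, p: True, e: False}
  {p: True, i: False, e: False}
  {i: True, e: True, p: True}


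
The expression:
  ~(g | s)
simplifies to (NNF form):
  ~g & ~s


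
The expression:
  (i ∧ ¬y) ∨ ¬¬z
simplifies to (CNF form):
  (i ∨ z) ∧ (z ∨ ¬y)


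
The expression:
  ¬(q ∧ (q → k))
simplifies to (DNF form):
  ¬k ∨ ¬q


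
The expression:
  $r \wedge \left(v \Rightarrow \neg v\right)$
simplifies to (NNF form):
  $r \wedge \neg v$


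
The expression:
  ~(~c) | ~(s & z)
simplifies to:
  c | ~s | ~z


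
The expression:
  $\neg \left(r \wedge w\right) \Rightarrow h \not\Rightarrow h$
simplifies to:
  $r \wedge w$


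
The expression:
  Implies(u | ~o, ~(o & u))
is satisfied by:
  {u: False, o: False}
  {o: True, u: False}
  {u: True, o: False}


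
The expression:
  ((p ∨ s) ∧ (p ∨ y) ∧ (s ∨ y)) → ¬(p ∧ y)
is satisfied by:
  {p: False, y: False}
  {y: True, p: False}
  {p: True, y: False}


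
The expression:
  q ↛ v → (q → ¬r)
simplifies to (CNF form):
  v ∨ ¬q ∨ ¬r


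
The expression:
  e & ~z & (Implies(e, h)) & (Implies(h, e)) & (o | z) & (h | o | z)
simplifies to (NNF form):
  e & h & o & ~z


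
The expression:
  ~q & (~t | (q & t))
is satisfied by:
  {q: False, t: False}


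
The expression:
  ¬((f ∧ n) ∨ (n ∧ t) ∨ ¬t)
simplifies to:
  t ∧ ¬n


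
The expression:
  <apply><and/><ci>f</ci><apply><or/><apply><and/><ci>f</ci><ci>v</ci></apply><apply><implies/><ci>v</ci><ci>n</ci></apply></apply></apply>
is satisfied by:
  {f: True}


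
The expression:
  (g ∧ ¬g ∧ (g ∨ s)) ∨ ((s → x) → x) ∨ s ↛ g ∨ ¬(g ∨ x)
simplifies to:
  s ∨ x ∨ ¬g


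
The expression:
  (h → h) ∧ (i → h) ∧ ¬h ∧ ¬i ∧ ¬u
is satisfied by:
  {u: False, i: False, h: False}


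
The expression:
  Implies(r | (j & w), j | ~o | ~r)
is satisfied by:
  {j: True, o: False, r: False}
  {j: False, o: False, r: False}
  {r: True, j: True, o: False}
  {r: True, j: False, o: False}
  {o: True, j: True, r: False}
  {o: True, j: False, r: False}
  {o: True, r: True, j: True}


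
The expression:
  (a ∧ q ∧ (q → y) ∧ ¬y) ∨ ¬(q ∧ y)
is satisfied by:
  {q: False, y: False}
  {y: True, q: False}
  {q: True, y: False}


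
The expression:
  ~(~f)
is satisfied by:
  {f: True}


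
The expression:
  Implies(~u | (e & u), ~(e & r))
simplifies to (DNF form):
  ~e | ~r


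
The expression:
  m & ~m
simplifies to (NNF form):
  False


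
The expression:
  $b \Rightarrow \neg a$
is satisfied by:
  {a: False, b: False}
  {b: True, a: False}
  {a: True, b: False}


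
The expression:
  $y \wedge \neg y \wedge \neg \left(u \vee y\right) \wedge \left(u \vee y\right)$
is never true.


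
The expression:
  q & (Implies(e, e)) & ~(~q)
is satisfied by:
  {q: True}


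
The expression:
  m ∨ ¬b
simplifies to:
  m ∨ ¬b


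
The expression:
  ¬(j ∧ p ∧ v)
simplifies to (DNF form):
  ¬j ∨ ¬p ∨ ¬v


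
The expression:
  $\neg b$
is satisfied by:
  {b: False}


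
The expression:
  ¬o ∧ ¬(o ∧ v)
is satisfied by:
  {o: False}


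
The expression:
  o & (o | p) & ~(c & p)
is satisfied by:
  {o: True, p: False, c: False}
  {c: True, o: True, p: False}
  {p: True, o: True, c: False}


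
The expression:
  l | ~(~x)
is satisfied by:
  {x: True, l: True}
  {x: True, l: False}
  {l: True, x: False}


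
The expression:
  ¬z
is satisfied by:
  {z: False}


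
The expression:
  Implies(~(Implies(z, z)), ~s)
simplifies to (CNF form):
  True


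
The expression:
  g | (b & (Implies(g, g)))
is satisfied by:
  {b: True, g: True}
  {b: True, g: False}
  {g: True, b: False}


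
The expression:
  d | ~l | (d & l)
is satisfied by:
  {d: True, l: False}
  {l: False, d: False}
  {l: True, d: True}


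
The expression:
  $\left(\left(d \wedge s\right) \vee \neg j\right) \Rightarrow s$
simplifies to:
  $j \vee s$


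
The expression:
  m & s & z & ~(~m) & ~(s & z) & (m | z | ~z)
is never true.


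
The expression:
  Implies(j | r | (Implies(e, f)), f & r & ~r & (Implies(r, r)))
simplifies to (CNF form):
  e & ~f & ~j & ~r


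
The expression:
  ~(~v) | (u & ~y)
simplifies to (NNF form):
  v | (u & ~y)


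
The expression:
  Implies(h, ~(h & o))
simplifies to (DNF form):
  ~h | ~o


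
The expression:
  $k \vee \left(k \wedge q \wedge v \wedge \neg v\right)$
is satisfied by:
  {k: True}


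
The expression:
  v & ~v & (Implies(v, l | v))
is never true.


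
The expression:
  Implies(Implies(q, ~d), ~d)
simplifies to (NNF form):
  q | ~d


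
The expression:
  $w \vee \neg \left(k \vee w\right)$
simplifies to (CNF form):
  $w \vee \neg k$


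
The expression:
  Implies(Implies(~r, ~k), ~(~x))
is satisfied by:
  {x: True, k: True, r: False}
  {x: True, k: False, r: False}
  {r: True, x: True, k: True}
  {r: True, x: True, k: False}
  {k: True, r: False, x: False}


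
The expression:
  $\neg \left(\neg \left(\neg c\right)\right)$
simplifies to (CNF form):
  $\neg c$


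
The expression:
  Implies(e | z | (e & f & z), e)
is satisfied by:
  {e: True, z: False}
  {z: False, e: False}
  {z: True, e: True}


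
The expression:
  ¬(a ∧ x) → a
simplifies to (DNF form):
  a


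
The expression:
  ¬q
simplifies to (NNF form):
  ¬q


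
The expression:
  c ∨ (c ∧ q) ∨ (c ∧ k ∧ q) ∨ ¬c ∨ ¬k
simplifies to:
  True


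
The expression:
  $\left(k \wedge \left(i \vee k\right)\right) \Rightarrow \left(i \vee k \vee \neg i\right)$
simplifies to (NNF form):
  $\text{True}$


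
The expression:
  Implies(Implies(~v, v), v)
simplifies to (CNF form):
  True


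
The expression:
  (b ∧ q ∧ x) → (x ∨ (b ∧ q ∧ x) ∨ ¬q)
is always true.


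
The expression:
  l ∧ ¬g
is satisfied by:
  {l: True, g: False}


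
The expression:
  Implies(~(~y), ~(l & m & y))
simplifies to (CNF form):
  ~l | ~m | ~y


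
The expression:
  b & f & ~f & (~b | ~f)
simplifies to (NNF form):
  False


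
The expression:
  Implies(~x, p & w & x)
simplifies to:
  x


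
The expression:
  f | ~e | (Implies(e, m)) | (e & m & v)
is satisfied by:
  {m: True, f: True, e: False}
  {m: True, f: False, e: False}
  {f: True, m: False, e: False}
  {m: False, f: False, e: False}
  {m: True, e: True, f: True}
  {m: True, e: True, f: False}
  {e: True, f: True, m: False}


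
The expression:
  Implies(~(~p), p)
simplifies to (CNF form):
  True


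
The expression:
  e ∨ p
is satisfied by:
  {e: True, p: True}
  {e: True, p: False}
  {p: True, e: False}


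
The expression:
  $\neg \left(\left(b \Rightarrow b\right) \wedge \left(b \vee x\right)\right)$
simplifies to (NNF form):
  $\neg b \wedge \neg x$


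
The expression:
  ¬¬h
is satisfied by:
  {h: True}


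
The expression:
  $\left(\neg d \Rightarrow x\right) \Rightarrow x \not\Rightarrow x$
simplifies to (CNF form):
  $\neg d \wedge \neg x$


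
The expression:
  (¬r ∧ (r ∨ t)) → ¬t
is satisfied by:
  {r: True, t: False}
  {t: False, r: False}
  {t: True, r: True}


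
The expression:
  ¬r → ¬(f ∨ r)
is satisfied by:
  {r: True, f: False}
  {f: False, r: False}
  {f: True, r: True}


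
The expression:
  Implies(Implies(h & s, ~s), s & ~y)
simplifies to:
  s & (h | ~y)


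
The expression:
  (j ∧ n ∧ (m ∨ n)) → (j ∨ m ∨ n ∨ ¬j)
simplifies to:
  True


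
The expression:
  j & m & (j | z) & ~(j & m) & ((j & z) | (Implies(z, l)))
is never true.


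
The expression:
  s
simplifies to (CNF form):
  s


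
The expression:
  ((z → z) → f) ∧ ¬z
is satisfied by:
  {f: True, z: False}


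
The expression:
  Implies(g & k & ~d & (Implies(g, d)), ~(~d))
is always true.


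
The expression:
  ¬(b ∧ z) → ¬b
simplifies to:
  z ∨ ¬b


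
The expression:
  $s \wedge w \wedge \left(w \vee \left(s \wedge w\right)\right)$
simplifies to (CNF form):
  $s \wedge w$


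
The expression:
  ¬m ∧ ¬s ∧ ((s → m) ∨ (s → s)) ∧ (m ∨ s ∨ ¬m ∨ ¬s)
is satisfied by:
  {s: False, m: False}


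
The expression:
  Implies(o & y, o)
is always true.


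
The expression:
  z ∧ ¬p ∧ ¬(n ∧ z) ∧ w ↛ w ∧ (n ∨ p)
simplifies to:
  False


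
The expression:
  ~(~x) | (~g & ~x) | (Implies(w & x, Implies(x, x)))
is always true.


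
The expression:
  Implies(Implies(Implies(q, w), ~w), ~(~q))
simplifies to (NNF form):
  q | w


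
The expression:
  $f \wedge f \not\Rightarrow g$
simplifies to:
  $f \wedge \neg g$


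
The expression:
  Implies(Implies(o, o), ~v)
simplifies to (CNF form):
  ~v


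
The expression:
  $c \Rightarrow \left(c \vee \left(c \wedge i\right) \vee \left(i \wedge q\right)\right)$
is always true.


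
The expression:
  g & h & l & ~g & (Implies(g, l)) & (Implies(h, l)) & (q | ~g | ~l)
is never true.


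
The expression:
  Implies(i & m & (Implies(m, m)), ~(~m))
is always true.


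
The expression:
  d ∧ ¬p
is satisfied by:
  {d: True, p: False}


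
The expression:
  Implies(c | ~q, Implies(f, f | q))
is always true.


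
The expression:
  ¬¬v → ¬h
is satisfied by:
  {h: False, v: False}
  {v: True, h: False}
  {h: True, v: False}


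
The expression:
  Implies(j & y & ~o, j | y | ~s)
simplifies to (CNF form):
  True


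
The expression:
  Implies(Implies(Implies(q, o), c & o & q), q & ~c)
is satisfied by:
  {c: False, q: False}
  {q: True, c: False}
  {c: True, q: False}


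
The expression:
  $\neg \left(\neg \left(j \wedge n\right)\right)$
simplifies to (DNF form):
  $j \wedge n$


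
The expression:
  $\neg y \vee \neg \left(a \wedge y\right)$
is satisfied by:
  {y: False, a: False}
  {a: True, y: False}
  {y: True, a: False}


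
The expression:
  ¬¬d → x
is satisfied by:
  {x: True, d: False}
  {d: False, x: False}
  {d: True, x: True}


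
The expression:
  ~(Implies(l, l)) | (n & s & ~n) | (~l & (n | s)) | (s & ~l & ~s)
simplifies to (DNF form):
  (n & ~l) | (s & ~l)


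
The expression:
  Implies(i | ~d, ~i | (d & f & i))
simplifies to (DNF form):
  ~i | (d & f)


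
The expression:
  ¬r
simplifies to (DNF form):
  ¬r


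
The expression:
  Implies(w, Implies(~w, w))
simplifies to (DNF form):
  True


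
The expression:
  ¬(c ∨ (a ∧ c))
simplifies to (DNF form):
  ¬c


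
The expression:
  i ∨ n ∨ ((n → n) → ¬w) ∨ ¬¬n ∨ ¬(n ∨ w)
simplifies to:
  i ∨ n ∨ ¬w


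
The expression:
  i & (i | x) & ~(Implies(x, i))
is never true.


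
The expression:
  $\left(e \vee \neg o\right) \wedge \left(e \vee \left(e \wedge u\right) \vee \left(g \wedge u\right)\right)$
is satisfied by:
  {e: True, g: True, u: True, o: False}
  {e: True, g: True, u: False, o: False}
  {e: True, u: True, g: False, o: False}
  {e: True, u: False, g: False, o: False}
  {o: True, e: True, g: True, u: True}
  {o: True, e: True, g: True, u: False}
  {o: True, e: True, g: False, u: True}
  {o: True, e: True, g: False, u: False}
  {g: True, u: True, e: False, o: False}


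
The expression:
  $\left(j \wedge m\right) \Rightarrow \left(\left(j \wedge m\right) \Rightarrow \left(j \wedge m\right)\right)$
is always true.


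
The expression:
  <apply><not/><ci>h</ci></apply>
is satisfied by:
  {h: False}


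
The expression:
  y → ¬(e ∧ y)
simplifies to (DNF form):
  ¬e ∨ ¬y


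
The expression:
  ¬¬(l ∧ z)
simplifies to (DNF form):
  l ∧ z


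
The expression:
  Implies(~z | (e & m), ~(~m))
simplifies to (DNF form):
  m | z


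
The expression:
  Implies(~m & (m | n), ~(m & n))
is always true.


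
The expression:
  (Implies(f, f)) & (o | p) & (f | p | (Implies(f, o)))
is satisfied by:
  {o: True, p: True}
  {o: True, p: False}
  {p: True, o: False}


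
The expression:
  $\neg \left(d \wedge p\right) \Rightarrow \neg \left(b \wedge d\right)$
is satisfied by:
  {p: True, d: False, b: False}
  {p: False, d: False, b: False}
  {b: True, p: True, d: False}
  {b: True, p: False, d: False}
  {d: True, p: True, b: False}
  {d: True, p: False, b: False}
  {d: True, b: True, p: True}


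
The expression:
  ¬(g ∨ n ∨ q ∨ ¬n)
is never true.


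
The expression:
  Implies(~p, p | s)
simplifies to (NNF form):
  p | s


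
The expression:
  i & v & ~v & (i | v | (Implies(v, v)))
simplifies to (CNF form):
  False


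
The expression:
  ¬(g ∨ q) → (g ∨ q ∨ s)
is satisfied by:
  {q: True, g: True, s: True}
  {q: True, g: True, s: False}
  {q: True, s: True, g: False}
  {q: True, s: False, g: False}
  {g: True, s: True, q: False}
  {g: True, s: False, q: False}
  {s: True, g: False, q: False}


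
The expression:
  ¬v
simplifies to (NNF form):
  ¬v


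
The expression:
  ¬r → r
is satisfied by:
  {r: True}


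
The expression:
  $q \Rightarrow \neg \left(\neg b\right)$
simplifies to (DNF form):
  $b \vee \neg q$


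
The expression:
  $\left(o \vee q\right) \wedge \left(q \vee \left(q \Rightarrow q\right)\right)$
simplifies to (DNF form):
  $o \vee q$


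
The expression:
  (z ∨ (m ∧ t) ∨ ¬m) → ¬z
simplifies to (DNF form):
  ¬z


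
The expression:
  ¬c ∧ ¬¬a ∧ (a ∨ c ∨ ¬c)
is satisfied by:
  {a: True, c: False}


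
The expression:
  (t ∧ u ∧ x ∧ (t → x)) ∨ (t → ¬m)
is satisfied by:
  {x: True, u: True, m: False, t: False}
  {x: True, u: False, m: False, t: False}
  {u: True, x: False, m: False, t: False}
  {x: False, u: False, m: False, t: False}
  {x: True, t: True, u: True, m: False}
  {x: True, t: True, u: False, m: False}
  {t: True, u: True, x: False, m: False}
  {t: True, x: False, u: False, m: False}
  {x: True, m: True, u: True, t: False}
  {x: True, m: True, u: False, t: False}
  {m: True, u: True, x: False, t: False}
  {m: True, x: False, u: False, t: False}
  {x: True, t: True, m: True, u: True}


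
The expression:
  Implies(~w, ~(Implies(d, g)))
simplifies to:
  w | (d & ~g)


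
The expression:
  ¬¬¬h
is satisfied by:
  {h: False}


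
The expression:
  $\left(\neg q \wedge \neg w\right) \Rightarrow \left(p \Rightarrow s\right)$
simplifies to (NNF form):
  $q \vee s \vee w \vee \neg p$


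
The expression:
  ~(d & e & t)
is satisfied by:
  {e: False, t: False, d: False}
  {d: True, e: False, t: False}
  {t: True, e: False, d: False}
  {d: True, t: True, e: False}
  {e: True, d: False, t: False}
  {d: True, e: True, t: False}
  {t: True, e: True, d: False}


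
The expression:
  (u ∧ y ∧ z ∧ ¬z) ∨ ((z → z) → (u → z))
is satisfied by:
  {z: True, u: False}
  {u: False, z: False}
  {u: True, z: True}


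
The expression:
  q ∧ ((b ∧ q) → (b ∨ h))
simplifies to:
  q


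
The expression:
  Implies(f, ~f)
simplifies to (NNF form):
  ~f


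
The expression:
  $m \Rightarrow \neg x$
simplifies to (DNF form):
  $\neg m \vee \neg x$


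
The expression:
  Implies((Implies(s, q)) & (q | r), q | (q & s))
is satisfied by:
  {q: True, s: True, r: False}
  {q: True, s: False, r: False}
  {s: True, q: False, r: False}
  {q: False, s: False, r: False}
  {r: True, q: True, s: True}
  {r: True, q: True, s: False}
  {r: True, s: True, q: False}


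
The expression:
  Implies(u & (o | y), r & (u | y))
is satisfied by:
  {r: True, o: False, u: False, y: False}
  {r: True, y: True, o: False, u: False}
  {r: True, o: True, u: False, y: False}
  {r: True, y: True, o: True, u: False}
  {y: False, o: False, u: False, r: False}
  {y: True, o: False, u: False, r: False}
  {o: True, y: False, u: False, r: False}
  {y: True, o: True, u: False, r: False}
  {u: True, r: True, y: False, o: False}
  {y: True, u: True, r: True, o: False}
  {u: True, r: True, o: True, y: False}
  {y: True, u: True, r: True, o: True}
  {u: True, r: False, o: False, y: False}


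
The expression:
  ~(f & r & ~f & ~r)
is always true.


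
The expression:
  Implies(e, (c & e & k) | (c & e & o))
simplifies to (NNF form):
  ~e | (c & k) | (c & o)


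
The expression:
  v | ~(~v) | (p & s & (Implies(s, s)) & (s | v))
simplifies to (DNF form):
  v | (p & s)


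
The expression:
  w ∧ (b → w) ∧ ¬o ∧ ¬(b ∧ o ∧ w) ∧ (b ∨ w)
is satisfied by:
  {w: True, o: False}


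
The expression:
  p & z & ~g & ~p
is never true.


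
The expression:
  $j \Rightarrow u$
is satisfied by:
  {u: True, j: False}
  {j: False, u: False}
  {j: True, u: True}


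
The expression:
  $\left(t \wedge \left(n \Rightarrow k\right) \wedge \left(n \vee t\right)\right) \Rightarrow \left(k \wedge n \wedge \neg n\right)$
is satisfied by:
  {n: True, k: False, t: False}
  {k: False, t: False, n: False}
  {n: True, k: True, t: False}
  {k: True, n: False, t: False}
  {t: True, n: True, k: False}


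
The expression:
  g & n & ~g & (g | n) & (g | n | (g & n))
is never true.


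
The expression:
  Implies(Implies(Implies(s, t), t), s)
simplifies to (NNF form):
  s | ~t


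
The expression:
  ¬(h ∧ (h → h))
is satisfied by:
  {h: False}


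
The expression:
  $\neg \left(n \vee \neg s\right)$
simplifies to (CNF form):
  $s \wedge \neg n$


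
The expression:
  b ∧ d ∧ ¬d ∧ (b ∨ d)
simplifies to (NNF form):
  False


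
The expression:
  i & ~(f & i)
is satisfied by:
  {i: True, f: False}


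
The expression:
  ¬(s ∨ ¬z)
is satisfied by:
  {z: True, s: False}


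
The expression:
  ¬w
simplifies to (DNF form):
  ¬w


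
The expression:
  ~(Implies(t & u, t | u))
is never true.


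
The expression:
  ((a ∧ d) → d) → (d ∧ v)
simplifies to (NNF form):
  d ∧ v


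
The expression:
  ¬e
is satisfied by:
  {e: False}


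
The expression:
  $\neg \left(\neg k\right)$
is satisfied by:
  {k: True}


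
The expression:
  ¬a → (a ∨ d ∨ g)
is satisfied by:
  {a: True, d: True, g: True}
  {a: True, d: True, g: False}
  {a: True, g: True, d: False}
  {a: True, g: False, d: False}
  {d: True, g: True, a: False}
  {d: True, g: False, a: False}
  {g: True, d: False, a: False}


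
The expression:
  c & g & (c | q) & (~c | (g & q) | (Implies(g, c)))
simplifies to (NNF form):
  c & g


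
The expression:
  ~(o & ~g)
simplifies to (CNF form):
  g | ~o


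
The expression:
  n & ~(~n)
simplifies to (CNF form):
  n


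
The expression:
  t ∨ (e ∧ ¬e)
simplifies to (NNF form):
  t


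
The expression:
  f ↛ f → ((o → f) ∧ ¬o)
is always true.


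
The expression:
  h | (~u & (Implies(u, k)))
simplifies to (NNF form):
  h | ~u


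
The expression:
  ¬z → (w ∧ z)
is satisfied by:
  {z: True}


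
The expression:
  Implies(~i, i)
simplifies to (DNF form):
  i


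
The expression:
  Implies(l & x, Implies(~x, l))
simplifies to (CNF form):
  True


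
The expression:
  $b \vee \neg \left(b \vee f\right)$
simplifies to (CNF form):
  $b \vee \neg f$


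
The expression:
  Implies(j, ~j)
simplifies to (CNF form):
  ~j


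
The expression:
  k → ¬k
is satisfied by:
  {k: False}


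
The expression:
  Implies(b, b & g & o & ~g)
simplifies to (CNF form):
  ~b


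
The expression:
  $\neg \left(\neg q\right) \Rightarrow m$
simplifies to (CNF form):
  $m \vee \neg q$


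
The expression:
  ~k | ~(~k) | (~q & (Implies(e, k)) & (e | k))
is always true.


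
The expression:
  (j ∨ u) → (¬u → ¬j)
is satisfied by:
  {u: True, j: False}
  {j: False, u: False}
  {j: True, u: True}


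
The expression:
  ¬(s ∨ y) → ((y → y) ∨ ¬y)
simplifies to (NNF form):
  True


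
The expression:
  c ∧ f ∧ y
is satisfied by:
  {c: True, f: True, y: True}


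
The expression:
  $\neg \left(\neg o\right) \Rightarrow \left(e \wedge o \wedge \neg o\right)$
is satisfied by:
  {o: False}


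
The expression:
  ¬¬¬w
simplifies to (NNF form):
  ¬w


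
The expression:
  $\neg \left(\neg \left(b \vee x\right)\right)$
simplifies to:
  $b \vee x$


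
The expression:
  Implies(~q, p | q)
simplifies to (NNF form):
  p | q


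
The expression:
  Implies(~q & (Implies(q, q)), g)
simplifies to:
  g | q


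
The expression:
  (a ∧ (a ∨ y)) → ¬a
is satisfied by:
  {a: False}


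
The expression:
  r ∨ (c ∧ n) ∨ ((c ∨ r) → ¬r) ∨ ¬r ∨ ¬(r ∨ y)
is always true.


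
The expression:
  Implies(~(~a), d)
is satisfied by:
  {d: True, a: False}
  {a: False, d: False}
  {a: True, d: True}


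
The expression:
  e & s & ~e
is never true.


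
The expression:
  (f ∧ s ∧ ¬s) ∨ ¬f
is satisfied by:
  {f: False}


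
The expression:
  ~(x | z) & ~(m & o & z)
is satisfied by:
  {x: False, z: False}


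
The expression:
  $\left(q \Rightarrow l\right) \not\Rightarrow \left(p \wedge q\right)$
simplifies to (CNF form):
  $\left(l \vee \neg q\right) \wedge \left(\neg p \vee \neg q\right)$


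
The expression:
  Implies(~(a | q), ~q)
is always true.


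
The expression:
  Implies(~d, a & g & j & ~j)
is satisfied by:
  {d: True}


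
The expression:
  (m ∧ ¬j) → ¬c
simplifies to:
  j ∨ ¬c ∨ ¬m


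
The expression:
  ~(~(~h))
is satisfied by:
  {h: False}


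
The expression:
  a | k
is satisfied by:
  {a: True, k: True}
  {a: True, k: False}
  {k: True, a: False}


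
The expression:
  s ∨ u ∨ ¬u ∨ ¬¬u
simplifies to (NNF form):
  True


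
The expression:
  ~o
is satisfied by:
  {o: False}


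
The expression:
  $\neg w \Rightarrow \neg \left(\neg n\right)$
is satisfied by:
  {n: True, w: True}
  {n: True, w: False}
  {w: True, n: False}


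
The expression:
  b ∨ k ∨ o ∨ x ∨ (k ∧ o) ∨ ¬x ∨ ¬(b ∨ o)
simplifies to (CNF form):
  True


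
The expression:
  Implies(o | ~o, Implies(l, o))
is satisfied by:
  {o: True, l: False}
  {l: False, o: False}
  {l: True, o: True}


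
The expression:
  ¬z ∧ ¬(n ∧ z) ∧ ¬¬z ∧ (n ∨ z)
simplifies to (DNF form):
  False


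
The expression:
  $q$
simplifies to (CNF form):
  $q$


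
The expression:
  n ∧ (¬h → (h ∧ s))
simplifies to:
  h ∧ n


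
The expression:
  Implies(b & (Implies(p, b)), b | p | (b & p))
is always true.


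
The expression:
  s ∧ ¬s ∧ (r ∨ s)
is never true.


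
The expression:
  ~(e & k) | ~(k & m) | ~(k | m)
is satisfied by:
  {k: False, m: False, e: False}
  {e: True, k: False, m: False}
  {m: True, k: False, e: False}
  {e: True, m: True, k: False}
  {k: True, e: False, m: False}
  {e: True, k: True, m: False}
  {m: True, k: True, e: False}


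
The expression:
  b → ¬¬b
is always true.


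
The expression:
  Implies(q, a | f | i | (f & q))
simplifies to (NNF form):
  a | f | i | ~q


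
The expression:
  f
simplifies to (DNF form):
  f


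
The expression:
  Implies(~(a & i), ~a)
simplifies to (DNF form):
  i | ~a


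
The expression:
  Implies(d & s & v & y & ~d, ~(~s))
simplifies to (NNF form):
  True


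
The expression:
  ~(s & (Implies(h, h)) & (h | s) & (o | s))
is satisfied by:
  {s: False}


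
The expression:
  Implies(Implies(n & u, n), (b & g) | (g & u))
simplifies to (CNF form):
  g & (b | u)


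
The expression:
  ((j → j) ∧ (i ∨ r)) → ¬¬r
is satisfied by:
  {r: True, i: False}
  {i: False, r: False}
  {i: True, r: True}


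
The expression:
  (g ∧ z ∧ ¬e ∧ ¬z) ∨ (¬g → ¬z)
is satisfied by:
  {g: True, z: False}
  {z: False, g: False}
  {z: True, g: True}


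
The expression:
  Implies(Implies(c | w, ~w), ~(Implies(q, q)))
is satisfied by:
  {w: True}


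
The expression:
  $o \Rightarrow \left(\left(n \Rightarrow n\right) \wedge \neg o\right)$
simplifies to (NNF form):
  $\neg o$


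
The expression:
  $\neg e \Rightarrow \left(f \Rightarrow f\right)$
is always true.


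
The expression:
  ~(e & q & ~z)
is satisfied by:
  {z: True, e: False, q: False}
  {e: False, q: False, z: False}
  {z: True, q: True, e: False}
  {q: True, e: False, z: False}
  {z: True, e: True, q: False}
  {e: True, z: False, q: False}
  {z: True, q: True, e: True}


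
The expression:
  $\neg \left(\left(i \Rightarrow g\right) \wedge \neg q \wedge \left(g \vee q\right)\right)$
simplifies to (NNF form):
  $q \vee \neg g$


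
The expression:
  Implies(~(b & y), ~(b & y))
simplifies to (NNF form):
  True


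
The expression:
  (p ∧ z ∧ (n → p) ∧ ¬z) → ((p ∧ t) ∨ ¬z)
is always true.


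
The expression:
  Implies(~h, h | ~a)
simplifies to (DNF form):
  h | ~a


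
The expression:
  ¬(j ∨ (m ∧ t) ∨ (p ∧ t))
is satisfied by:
  {p: False, m: False, j: False, t: False}
  {m: True, t: False, p: False, j: False}
  {p: True, t: False, m: False, j: False}
  {m: True, p: True, t: False, j: False}
  {t: True, p: False, m: False, j: False}


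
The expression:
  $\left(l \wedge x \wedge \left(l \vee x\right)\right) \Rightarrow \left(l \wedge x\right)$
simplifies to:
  $\text{True}$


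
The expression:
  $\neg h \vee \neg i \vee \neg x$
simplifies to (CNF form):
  $\neg h \vee \neg i \vee \neg x$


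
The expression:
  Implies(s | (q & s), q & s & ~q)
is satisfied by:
  {s: False}


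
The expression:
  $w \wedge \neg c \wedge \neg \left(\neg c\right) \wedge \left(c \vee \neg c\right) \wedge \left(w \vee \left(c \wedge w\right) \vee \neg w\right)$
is never true.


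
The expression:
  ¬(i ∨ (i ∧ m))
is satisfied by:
  {i: False}


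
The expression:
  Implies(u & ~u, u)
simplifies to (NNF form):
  True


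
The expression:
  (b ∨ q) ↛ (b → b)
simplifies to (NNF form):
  False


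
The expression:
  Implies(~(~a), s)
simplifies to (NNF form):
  s | ~a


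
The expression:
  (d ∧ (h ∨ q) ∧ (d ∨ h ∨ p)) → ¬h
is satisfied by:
  {h: False, d: False}
  {d: True, h: False}
  {h: True, d: False}


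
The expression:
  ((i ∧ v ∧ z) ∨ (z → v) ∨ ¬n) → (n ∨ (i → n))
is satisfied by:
  {n: True, i: False}
  {i: False, n: False}
  {i: True, n: True}


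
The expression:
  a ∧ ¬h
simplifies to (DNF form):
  a ∧ ¬h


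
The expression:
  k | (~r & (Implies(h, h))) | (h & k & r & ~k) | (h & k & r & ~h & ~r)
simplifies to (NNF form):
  k | ~r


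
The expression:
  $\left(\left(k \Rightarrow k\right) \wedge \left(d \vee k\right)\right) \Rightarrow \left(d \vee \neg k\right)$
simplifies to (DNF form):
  $d \vee \neg k$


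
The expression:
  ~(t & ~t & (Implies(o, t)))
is always true.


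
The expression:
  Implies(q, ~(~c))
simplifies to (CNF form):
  c | ~q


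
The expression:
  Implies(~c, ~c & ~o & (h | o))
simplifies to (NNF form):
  c | (h & ~o)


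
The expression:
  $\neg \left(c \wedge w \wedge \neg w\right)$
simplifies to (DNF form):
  $\text{True}$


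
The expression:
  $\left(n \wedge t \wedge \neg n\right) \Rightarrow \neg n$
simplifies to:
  $\text{True}$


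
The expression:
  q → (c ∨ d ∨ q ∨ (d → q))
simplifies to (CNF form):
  True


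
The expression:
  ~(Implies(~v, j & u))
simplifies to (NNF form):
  ~v & (~j | ~u)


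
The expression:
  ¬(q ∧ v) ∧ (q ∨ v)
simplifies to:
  (q ∧ ¬v) ∨ (v ∧ ¬q)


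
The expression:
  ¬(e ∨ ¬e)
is never true.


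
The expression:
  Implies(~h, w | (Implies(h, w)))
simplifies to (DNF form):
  True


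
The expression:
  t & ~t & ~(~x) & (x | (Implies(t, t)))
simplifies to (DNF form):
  False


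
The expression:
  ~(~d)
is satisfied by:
  {d: True}


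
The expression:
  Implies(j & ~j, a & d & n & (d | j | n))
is always true.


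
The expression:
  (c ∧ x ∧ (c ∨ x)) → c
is always true.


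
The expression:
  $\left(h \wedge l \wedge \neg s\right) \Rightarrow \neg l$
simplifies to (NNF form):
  $s \vee \neg h \vee \neg l$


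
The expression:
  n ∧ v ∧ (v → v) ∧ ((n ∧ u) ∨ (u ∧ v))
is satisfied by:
  {u: True, n: True, v: True}


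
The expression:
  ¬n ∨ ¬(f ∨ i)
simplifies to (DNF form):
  (¬f ∧ ¬i) ∨ ¬n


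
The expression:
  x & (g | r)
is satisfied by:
  {x: True, r: True, g: True}
  {x: True, r: True, g: False}
  {x: True, g: True, r: False}


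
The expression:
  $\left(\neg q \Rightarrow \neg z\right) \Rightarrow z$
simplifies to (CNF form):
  $z$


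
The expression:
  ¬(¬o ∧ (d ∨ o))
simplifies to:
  o ∨ ¬d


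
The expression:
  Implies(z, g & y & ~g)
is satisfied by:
  {z: False}


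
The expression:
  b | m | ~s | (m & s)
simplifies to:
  b | m | ~s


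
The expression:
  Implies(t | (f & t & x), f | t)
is always true.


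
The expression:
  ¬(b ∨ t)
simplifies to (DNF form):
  ¬b ∧ ¬t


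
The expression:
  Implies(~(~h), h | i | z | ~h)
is always true.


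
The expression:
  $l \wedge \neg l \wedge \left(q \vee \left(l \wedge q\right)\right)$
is never true.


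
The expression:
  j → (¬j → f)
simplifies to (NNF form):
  True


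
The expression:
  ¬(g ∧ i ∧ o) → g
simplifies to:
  g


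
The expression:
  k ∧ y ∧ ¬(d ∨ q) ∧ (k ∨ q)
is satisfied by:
  {k: True, y: True, q: False, d: False}


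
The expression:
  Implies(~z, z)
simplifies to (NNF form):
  z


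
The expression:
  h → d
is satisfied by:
  {d: True, h: False}
  {h: False, d: False}
  {h: True, d: True}


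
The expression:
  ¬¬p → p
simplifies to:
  True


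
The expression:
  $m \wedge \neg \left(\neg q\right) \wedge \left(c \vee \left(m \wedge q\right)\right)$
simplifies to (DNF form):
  $m \wedge q$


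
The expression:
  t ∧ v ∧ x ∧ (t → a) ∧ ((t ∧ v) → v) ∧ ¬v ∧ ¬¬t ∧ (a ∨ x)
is never true.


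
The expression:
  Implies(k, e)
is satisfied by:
  {e: True, k: False}
  {k: False, e: False}
  {k: True, e: True}


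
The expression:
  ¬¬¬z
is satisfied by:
  {z: False}


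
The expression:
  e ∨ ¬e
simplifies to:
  True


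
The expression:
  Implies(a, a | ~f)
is always true.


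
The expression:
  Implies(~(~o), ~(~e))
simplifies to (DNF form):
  e | ~o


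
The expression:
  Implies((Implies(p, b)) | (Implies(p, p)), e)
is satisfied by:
  {e: True}


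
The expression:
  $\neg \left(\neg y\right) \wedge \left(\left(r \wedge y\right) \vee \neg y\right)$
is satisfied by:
  {r: True, y: True}


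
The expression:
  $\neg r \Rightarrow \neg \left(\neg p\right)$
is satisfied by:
  {r: True, p: True}
  {r: True, p: False}
  {p: True, r: False}


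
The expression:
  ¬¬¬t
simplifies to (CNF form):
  ¬t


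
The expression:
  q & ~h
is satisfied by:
  {q: True, h: False}


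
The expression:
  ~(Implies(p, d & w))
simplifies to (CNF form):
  p & (~d | ~w)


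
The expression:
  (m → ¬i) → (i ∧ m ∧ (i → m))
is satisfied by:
  {m: True, i: True}


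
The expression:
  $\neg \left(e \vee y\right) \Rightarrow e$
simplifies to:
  $e \vee y$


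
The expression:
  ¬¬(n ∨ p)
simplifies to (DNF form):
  n ∨ p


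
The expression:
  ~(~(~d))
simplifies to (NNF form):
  ~d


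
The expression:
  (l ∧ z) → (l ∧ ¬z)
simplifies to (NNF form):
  ¬l ∨ ¬z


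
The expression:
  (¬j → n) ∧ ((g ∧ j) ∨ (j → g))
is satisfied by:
  {n: True, g: True, j: False}
  {n: True, g: False, j: False}
  {n: True, j: True, g: True}
  {j: True, g: True, n: False}


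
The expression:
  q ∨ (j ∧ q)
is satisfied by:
  {q: True}


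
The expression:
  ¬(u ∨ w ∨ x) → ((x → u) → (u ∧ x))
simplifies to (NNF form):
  u ∨ w ∨ x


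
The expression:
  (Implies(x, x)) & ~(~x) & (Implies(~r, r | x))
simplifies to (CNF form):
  x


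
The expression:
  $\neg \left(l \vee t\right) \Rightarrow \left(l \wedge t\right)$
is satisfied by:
  {t: True, l: True}
  {t: True, l: False}
  {l: True, t: False}


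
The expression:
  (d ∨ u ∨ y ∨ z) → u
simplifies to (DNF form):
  u ∨ (¬d ∧ ¬y ∧ ¬z)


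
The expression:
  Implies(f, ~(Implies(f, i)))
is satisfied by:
  {i: False, f: False}
  {f: True, i: False}
  {i: True, f: False}


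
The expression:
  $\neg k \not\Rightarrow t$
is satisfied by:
  {t: False, k: False}


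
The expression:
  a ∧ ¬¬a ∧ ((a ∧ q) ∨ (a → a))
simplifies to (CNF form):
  a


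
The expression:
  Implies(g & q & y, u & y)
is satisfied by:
  {u: True, g: False, q: False, y: False}
  {y: False, g: False, u: False, q: False}
  {y: True, u: True, g: False, q: False}
  {y: True, g: False, u: False, q: False}
  {q: True, u: True, y: False, g: False}
  {q: True, y: False, g: False, u: False}
  {q: True, y: True, u: True, g: False}
  {q: True, y: True, g: False, u: False}
  {u: True, g: True, q: False, y: False}
  {g: True, q: False, u: False, y: False}
  {y: True, g: True, u: True, q: False}
  {y: True, g: True, q: False, u: False}
  {u: True, g: True, q: True, y: False}
  {g: True, q: True, y: False, u: False}
  {y: True, g: True, q: True, u: True}


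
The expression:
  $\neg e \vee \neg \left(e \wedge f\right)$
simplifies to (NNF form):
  $\neg e \vee \neg f$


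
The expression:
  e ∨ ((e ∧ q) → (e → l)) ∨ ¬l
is always true.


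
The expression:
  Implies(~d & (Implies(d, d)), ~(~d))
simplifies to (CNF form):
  d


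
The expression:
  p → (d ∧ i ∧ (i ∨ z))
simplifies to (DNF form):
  (d ∧ i) ∨ ¬p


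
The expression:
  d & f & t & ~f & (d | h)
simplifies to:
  False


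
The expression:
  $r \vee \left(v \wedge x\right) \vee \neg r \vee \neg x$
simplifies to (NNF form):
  $\text{True}$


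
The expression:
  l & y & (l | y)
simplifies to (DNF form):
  l & y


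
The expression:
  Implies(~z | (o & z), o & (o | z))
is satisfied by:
  {o: True, z: True}
  {o: True, z: False}
  {z: True, o: False}


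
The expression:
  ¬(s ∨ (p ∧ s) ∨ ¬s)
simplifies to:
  False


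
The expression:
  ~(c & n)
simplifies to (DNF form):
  ~c | ~n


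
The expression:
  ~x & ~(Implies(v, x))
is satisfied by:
  {v: True, x: False}


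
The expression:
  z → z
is always true.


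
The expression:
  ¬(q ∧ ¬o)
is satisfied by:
  {o: True, q: False}
  {q: False, o: False}
  {q: True, o: True}


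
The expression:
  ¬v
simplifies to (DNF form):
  ¬v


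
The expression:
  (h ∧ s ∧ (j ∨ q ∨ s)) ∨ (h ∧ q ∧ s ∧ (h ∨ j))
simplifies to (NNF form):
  h ∧ s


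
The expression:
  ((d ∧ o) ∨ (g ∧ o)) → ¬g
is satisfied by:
  {g: False, o: False}
  {o: True, g: False}
  {g: True, o: False}


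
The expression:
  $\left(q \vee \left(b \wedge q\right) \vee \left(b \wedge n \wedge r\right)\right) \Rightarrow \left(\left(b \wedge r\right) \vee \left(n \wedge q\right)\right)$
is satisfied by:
  {n: True, b: True, r: True, q: False}
  {n: True, b: True, r: False, q: False}
  {n: True, r: True, q: False, b: False}
  {n: True, r: False, q: False, b: False}
  {b: True, r: True, q: False, n: False}
  {b: True, r: False, q: False, n: False}
  {r: True, b: False, q: False, n: False}
  {r: False, b: False, q: False, n: False}
  {n: True, b: True, q: True, r: True}
  {n: True, b: True, q: True, r: False}
  {n: True, q: True, r: True, b: False}
  {n: True, q: True, r: False, b: False}
  {b: True, q: True, r: True, n: False}
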